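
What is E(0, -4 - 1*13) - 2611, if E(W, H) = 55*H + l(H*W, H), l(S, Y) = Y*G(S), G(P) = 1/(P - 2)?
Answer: -7075/2 ≈ -3537.5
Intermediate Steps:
G(P) = 1/(-2 + P)
l(S, Y) = Y/(-2 + S)
E(W, H) = 55*H + H/(-2 + H*W)
E(0, -4 - 1*13) - 2611 = (-4 - 1*13)*(-109 + 55*(-4 - 1*13)*0)/(-2 + (-4 - 1*13)*0) - 2611 = (-4 - 13)*(-109 + 55*(-4 - 13)*0)/(-2 + (-4 - 13)*0) - 2611 = -17*(-109 + 55*(-17)*0)/(-2 - 17*0) - 2611 = -17*(-109 + 0)/(-2 + 0) - 2611 = -17*(-109)/(-2) - 2611 = -17*(-½)*(-109) - 2611 = -1853/2 - 2611 = -7075/2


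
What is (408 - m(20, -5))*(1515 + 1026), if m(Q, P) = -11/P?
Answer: 5155689/5 ≈ 1.0311e+6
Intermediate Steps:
(408 - m(20, -5))*(1515 + 1026) = (408 - (-11)/(-5))*(1515 + 1026) = (408 - (-11)*(-1)/5)*2541 = (408 - 1*11/5)*2541 = (408 - 11/5)*2541 = (2029/5)*2541 = 5155689/5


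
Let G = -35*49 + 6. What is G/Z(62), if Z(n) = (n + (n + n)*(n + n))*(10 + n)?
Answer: -1709/1111536 ≈ -0.0015375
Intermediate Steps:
Z(n) = (10 + n)*(n + 4*n**2) (Z(n) = (n + (2*n)*(2*n))*(10 + n) = (n + 4*n**2)*(10 + n) = (10 + n)*(n + 4*n**2))
G = -1709 (G = -1715 + 6 = -1709)
G/Z(62) = -1709*1/(62*(10 + 4*62**2 + 41*62)) = -1709*1/(62*(10 + 4*3844 + 2542)) = -1709*1/(62*(10 + 15376 + 2542)) = -1709/(62*17928) = -1709/1111536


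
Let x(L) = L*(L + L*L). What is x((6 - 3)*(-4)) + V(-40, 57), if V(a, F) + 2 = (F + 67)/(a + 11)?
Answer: -46118/29 ≈ -1590.3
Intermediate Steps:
x(L) = L*(L + L²)
V(a, F) = -2 + (67 + F)/(11 + a) (V(a, F) = -2 + (F + 67)/(a + 11) = -2 + (67 + F)/(11 + a))
x((6 - 3)*(-4)) + V(-40, 57) = ((6 - 3)*(-4))²*(1 + (6 - 3)*(-4)) + (45 + 57 - 2*(-40))/(11 - 40) = (3*(-4))²*(1 + 3*(-4)) + (45 + 57 + 80)/(-29) = (-12)²*(1 - 12) - 1/29*182 = 144*(-11) - 182/29 = -1584 - 182/29 = -46118/29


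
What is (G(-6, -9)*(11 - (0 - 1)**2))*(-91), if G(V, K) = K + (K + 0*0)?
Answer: 16380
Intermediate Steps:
G(V, K) = 2*K (G(V, K) = K + (K + 0) = K + K = 2*K)
(G(-6, -9)*(11 - (0 - 1)**2))*(-91) = ((2*(-9))*(11 - (0 - 1)**2))*(-91) = -18*(11 - 1*(-1)**2)*(-91) = -18*(11 - 1*1)*(-91) = -18*(11 - 1)*(-91) = -18*10*(-91) = -180*(-91) = 16380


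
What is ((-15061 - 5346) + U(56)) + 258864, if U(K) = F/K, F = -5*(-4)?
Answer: 3338403/14 ≈ 2.3846e+5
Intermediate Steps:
F = 20
U(K) = 20/K
((-15061 - 5346) + U(56)) + 258864 = ((-15061 - 5346) + 20/56) + 258864 = (-20407 + 20*(1/56)) + 258864 = (-20407 + 5/14) + 258864 = -285693/14 + 258864 = 3338403/14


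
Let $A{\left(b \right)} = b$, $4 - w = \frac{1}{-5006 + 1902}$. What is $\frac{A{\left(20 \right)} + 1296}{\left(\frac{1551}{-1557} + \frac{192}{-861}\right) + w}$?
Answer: $\frac{608452747392}{1285878521} \approx 473.18$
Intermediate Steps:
$w = \frac{12417}{3104}$ ($w = 4 - \frac{1}{-5006 + 1902} = 4 - \frac{1}{-3104} = 4 - - \frac{1}{3104} = 4 + \frac{1}{3104} = \frac{12417}{3104} \approx 4.0003$)
$\frac{A{\left(20 \right)} + 1296}{\left(\frac{1551}{-1557} + \frac{192}{-861}\right) + w} = \frac{20 + 1296}{\left(\frac{1551}{-1557} + \frac{192}{-861}\right) + \frac{12417}{3104}} = \frac{1316}{\left(1551 \left(- \frac{1}{1557}\right) + 192 \left(- \frac{1}{861}\right)\right) + \frac{12417}{3104}} = \frac{1316}{\left(- \frac{517}{519} - \frac{64}{287}\right) + \frac{12417}{3104}} = \frac{1316}{- \frac{181595}{148953} + \frac{12417}{3104}} = \frac{1316}{\frac{1285878521}{462350112}} = 1316 \cdot \frac{462350112}{1285878521} = \frac{608452747392}{1285878521}$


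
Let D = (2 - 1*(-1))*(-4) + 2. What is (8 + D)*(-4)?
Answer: 8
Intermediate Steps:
D = -10 (D = (2 + 1)*(-4) + 2 = 3*(-4) + 2 = -12 + 2 = -10)
(8 + D)*(-4) = (8 - 10)*(-4) = -2*(-4) = 8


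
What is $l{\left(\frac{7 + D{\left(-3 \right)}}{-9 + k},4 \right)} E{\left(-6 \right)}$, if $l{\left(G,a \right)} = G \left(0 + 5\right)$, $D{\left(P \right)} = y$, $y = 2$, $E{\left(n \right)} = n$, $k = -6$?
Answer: $18$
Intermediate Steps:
$D{\left(P \right)} = 2$
$l{\left(G,a \right)} = 5 G$ ($l{\left(G,a \right)} = G 5 = 5 G$)
$l{\left(\frac{7 + D{\left(-3 \right)}}{-9 + k},4 \right)} E{\left(-6 \right)} = 5 \frac{7 + 2}{-9 - 6} \left(-6\right) = 5 \frac{9}{-15} \left(-6\right) = 5 \cdot 9 \left(- \frac{1}{15}\right) \left(-6\right) = 5 \left(- \frac{3}{5}\right) \left(-6\right) = \left(-3\right) \left(-6\right) = 18$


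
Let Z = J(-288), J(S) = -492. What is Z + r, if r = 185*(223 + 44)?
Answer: 48903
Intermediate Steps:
Z = -492
r = 49395 (r = 185*267 = 49395)
Z + r = -492 + 49395 = 48903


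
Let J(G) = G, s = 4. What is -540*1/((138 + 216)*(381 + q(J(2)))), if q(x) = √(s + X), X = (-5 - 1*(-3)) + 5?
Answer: -17145/4282043 + 45*√7/4282043 ≈ -0.0039761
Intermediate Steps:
X = 3 (X = (-5 + 3) + 5 = -2 + 5 = 3)
q(x) = √7 (q(x) = √(4 + 3) = √7)
-540*1/((138 + 216)*(381 + q(J(2)))) = -540*1/((138 + 216)*(381 + √7)) = -540*1/(354*(381 + √7)) = -540/(134874 + 354*√7)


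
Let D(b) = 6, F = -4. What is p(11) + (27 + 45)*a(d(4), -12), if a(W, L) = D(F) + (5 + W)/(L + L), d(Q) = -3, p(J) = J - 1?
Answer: 436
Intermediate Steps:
p(J) = -1 + J
a(W, L) = 6 + (5 + W)/(2*L) (a(W, L) = 6 + (5 + W)/(L + L) = 6 + (5 + W)/((2*L)) = 6 + (5 + W)*(1/(2*L)) = 6 + (5 + W)/(2*L))
p(11) + (27 + 45)*a(d(4), -12) = (-1 + 11) + (27 + 45)*((½)*(5 - 3 + 12*(-12))/(-12)) = 10 + 72*((½)*(-1/12)*(5 - 3 - 144)) = 10 + 72*((½)*(-1/12)*(-142)) = 10 + 72*(71/12) = 10 + 426 = 436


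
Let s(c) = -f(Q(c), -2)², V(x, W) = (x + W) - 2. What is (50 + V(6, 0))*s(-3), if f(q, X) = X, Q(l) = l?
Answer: -216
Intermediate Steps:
V(x, W) = -2 + W + x (V(x, W) = (W + x) - 2 = -2 + W + x)
s(c) = -4 (s(c) = -1*(-2)² = -1*4 = -4)
(50 + V(6, 0))*s(-3) = (50 + (-2 + 0 + 6))*(-4) = (50 + 4)*(-4) = 54*(-4) = -216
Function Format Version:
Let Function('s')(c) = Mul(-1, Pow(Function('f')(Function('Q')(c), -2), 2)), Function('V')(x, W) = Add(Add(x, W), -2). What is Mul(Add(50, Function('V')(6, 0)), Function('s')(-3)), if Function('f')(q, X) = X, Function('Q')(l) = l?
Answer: -216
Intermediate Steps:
Function('V')(x, W) = Add(-2, W, x) (Function('V')(x, W) = Add(Add(W, x), -2) = Add(-2, W, x))
Function('s')(c) = -4 (Function('s')(c) = Mul(-1, Pow(-2, 2)) = Mul(-1, 4) = -4)
Mul(Add(50, Function('V')(6, 0)), Function('s')(-3)) = Mul(Add(50, Add(-2, 0, 6)), -4) = Mul(Add(50, 4), -4) = Mul(54, -4) = -216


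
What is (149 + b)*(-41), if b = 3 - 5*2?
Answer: -5822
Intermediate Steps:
b = -7 (b = 3 - 10 = -7)
(149 + b)*(-41) = (149 - 7)*(-41) = 142*(-41) = -5822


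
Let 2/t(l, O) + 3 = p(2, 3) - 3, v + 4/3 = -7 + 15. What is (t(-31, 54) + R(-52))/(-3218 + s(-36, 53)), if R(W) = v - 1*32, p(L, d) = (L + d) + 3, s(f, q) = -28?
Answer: 73/9738 ≈ 0.0074964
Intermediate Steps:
p(L, d) = 3 + L + d
v = 20/3 (v = -4/3 + (-7 + 15) = -4/3 + 8 = 20/3 ≈ 6.6667)
t(l, O) = 1 (t(l, O) = 2/(-3 + ((3 + 2 + 3) - 3)) = 2/(-3 + (8 - 3)) = 2/(-3 + 5) = 2/2 = 2*(½) = 1)
R(W) = -76/3 (R(W) = 20/3 - 1*32 = 20/3 - 32 = -76/3)
(t(-31, 54) + R(-52))/(-3218 + s(-36, 53)) = (1 - 76/3)/(-3218 - 28) = -73/3/(-3246) = -73/3*(-1/3246) = 73/9738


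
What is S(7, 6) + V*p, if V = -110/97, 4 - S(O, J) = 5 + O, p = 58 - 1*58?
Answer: -8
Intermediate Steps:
p = 0 (p = 58 - 58 = 0)
S(O, J) = -1 - O (S(O, J) = 4 - (5 + O) = 4 + (-5 - O) = -1 - O)
V = -110/97 (V = -110*1/97 = -110/97 ≈ -1.1340)
S(7, 6) + V*p = (-1 - 1*7) - 110/97*0 = (-1 - 7) + 0 = -8 + 0 = -8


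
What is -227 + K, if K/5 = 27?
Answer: -92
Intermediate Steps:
K = 135 (K = 5*27 = 135)
-227 + K = -227 + 135 = -92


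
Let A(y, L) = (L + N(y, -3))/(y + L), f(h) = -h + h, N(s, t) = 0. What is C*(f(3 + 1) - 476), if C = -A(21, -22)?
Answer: 10472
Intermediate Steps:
f(h) = 0
A(y, L) = L/(L + y) (A(y, L) = (L + 0)/(y + L) = L/(L + y))
C = -22 (C = -(-22)/(-22 + 21) = -(-22)/(-1) = -(-22)*(-1) = -1*22 = -22)
C*(f(3 + 1) - 476) = -22*(0 - 476) = -22*(-476) = 10472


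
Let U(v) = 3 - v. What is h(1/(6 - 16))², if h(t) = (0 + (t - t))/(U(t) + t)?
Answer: 0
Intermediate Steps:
h(t) = 0 (h(t) = (0 + (t - t))/((3 - t) + t) = (0 + 0)/3 = 0*(⅓) = 0)
h(1/(6 - 16))² = 0² = 0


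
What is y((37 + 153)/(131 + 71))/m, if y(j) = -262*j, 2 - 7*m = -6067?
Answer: -24890/87567 ≈ -0.28424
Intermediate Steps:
m = 867 (m = 2/7 - ⅐*(-6067) = 2/7 + 6067/7 = 867)
y((37 + 153)/(131 + 71))/m = -262*(37 + 153)/(131 + 71)/867 = -49780/202*(1/867) = -262*95/101*(1/867) = -24890/101*1/867 = -24890/87567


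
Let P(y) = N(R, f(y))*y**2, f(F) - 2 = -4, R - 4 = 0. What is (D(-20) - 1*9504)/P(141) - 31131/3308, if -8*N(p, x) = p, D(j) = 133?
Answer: -556916875/65766348 ≈ -8.4681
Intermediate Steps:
R = 4 (R = 4 + 0 = 4)
f(F) = -2 (f(F) = 2 - 4 = -2)
N(p, x) = -p/8
P(y) = -y**2/2 (P(y) = (-1/8*4)*y**2 = -y**2/2)
(D(-20) - 1*9504)/P(141) - 31131/3308 = (133 - 1*9504)/((-1/2*141**2)) - 31131/3308 = (133 - 9504)/((-1/2*19881)) - 31131*1/3308 = -9371/(-19881/2) - 31131/3308 = -9371*(-2/19881) - 31131/3308 = 18742/19881 - 31131/3308 = -556916875/65766348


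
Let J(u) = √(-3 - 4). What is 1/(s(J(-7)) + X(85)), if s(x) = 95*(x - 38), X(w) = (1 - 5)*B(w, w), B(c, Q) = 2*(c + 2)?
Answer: -4306/18604811 - 95*I*√7/18604811 ≈ -0.00023145 - 1.351e-5*I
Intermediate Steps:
B(c, Q) = 4 + 2*c (B(c, Q) = 2*(2 + c) = 4 + 2*c)
X(w) = -16 - 8*w (X(w) = (1 - 5)*(4 + 2*w) = -4*(4 + 2*w) = -16 - 8*w)
J(u) = I*√7 (J(u) = √(-7) = I*√7)
s(x) = -3610 + 95*x (s(x) = 95*(-38 + x) = -3610 + 95*x)
1/(s(J(-7)) + X(85)) = 1/((-3610 + 95*(I*√7)) + (-16 - 8*85)) = 1/((-3610 + 95*I*√7) + (-16 - 680)) = 1/((-3610 + 95*I*√7) - 696) = 1/(-4306 + 95*I*√7)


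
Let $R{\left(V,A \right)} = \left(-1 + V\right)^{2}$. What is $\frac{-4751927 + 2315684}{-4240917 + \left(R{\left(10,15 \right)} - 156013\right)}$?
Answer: $\frac{2436243}{4396849} \approx 0.55409$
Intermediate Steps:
$\frac{-4751927 + 2315684}{-4240917 + \left(R{\left(10,15 \right)} - 156013\right)} = \frac{-4751927 + 2315684}{-4240917 + \left(\left(-1 + 10\right)^{2} - 156013\right)} = - \frac{2436243}{-4240917 - \left(156013 - 9^{2}\right)} = - \frac{2436243}{-4240917 + \left(81 - 156013\right)} = - \frac{2436243}{-4240917 - 155932} = - \frac{2436243}{-4396849} = \left(-2436243\right) \left(- \frac{1}{4396849}\right) = \frac{2436243}{4396849}$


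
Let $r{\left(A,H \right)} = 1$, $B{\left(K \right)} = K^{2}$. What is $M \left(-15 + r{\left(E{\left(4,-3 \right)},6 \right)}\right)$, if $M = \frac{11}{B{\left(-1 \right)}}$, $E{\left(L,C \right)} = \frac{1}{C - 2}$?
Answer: $-154$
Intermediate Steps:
$E{\left(L,C \right)} = \frac{1}{-2 + C}$
$M = 11$ ($M = \frac{11}{\left(-1\right)^{2}} = \frac{11}{1} = 11 \cdot 1 = 11$)
$M \left(-15 + r{\left(E{\left(4,-3 \right)},6 \right)}\right) = 11 \left(-15 + 1\right) = 11 \left(-14\right) = -154$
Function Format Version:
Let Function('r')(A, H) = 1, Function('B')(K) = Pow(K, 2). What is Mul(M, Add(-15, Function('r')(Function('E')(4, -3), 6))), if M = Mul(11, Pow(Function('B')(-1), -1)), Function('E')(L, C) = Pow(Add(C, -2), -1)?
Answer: -154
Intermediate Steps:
Function('E')(L, C) = Pow(Add(-2, C), -1)
M = 11 (M = Mul(11, Pow(Pow(-1, 2), -1)) = Mul(11, Pow(1, -1)) = Mul(11, 1) = 11)
Mul(M, Add(-15, Function('r')(Function('E')(4, -3), 6))) = Mul(11, Add(-15, 1)) = Mul(11, -14) = -154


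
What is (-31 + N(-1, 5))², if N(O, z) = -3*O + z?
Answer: 529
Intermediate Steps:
N(O, z) = z - 3*O
(-31 + N(-1, 5))² = (-31 + (5 - 3*(-1)))² = (-31 + (5 + 3))² = (-31 + 8)² = (-23)² = 529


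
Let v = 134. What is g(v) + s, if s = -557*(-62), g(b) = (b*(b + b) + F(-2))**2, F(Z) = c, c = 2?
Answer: 1289849930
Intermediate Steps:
F(Z) = 2
g(b) = (2 + 2*b**2)**2 (g(b) = (b*(b + b) + 2)**2 = (b*(2*b) + 2)**2 = (2*b**2 + 2)**2 = (2 + 2*b**2)**2)
s = 34534
g(v) + s = 4*(1 + 134**2)**2 + 34534 = 4*(1 + 17956)**2 + 34534 = 4*17957**2 + 34534 = 4*322453849 + 34534 = 1289815396 + 34534 = 1289849930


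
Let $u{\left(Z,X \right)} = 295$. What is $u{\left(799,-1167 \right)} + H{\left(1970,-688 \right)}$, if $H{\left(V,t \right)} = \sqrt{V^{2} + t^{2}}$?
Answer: $295 + 2 \sqrt{1088561} \approx 2381.7$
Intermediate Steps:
$u{\left(799,-1167 \right)} + H{\left(1970,-688 \right)} = 295 + \sqrt{1970^{2} + \left(-688\right)^{2}} = 295 + \sqrt{3880900 + 473344} = 295 + \sqrt{4354244} = 295 + 2 \sqrt{1088561}$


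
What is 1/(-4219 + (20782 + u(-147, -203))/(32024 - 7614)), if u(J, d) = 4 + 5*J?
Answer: -24410/102965739 ≈ -0.00023707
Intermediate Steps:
1/(-4219 + (20782 + u(-147, -203))/(32024 - 7614)) = 1/(-4219 + (20782 + (4 + 5*(-147)))/(32024 - 7614)) = 1/(-4219 + (20782 + (4 - 735))/24410) = 1/(-4219 + (20782 - 731)*(1/24410)) = 1/(-4219 + 20051*(1/24410)) = 1/(-4219 + 20051/24410) = 1/(-102965739/24410) = -24410/102965739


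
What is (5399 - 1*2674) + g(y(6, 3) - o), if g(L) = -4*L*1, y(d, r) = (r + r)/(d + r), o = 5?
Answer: 8227/3 ≈ 2742.3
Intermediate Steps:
y(d, r) = 2*r/(d + r) (y(d, r) = (2*r)/(d + r) = 2*r/(d + r))
g(L) = -4*L
(5399 - 1*2674) + g(y(6, 3) - o) = (5399 - 1*2674) - 4*(2*3/(6 + 3) - 1*5) = (5399 - 2674) - 4*(2*3/9 - 5) = 2725 - 4*(2*3*(⅑) - 5) = 2725 - 4*(⅔ - 5) = 2725 - 4*(-13/3) = 2725 + 52/3 = 8227/3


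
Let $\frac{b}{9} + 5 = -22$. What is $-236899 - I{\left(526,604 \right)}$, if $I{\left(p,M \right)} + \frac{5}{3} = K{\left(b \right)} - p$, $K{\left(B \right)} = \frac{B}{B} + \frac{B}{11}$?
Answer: $- \frac{7799558}{33} \approx -2.3635 \cdot 10^{5}$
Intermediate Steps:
$b = -243$ ($b = -45 + 9 \left(-22\right) = -45 - 198 = -243$)
$K{\left(B \right)} = 1 + \frac{B}{11}$ ($K{\left(B \right)} = 1 + B \frac{1}{11} = 1 + \frac{B}{11}$)
$I{\left(p,M \right)} = - \frac{751}{33} - p$ ($I{\left(p,M \right)} = - \frac{5}{3} - \left(\frac{232}{11} + p\right) = - \frac{751}{33} - p$)
$-236899 - I{\left(526,604 \right)} = -236899 - \left(- \frac{751}{33} - 526\right) = -236899 - - \frac{18109}{33} = -236899 + \frac{18109}{33} = - \frac{7799558}{33}$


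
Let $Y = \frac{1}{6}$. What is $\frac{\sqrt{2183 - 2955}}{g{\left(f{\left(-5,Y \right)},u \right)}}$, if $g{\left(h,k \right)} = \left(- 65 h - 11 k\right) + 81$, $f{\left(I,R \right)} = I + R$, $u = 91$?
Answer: $- \frac{12 i \sqrt{193}}{3635} \approx - 0.045862 i$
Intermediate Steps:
$Y = \frac{1}{6} \approx 0.16667$
$g{\left(h,k \right)} = 81 - 65 h - 11 k$
$\frac{\sqrt{2183 - 2955}}{g{\left(f{\left(-5,Y \right)},u \right)}} = \frac{\sqrt{2183 - 2955}}{81 - 65 \left(-5 + \frac{1}{6}\right) - 1001} = \frac{\sqrt{-772}}{81 - - \frac{1885}{6} - 1001} = \frac{2 i \sqrt{193}}{81 + \frac{1885}{6} - 1001} = \frac{2 i \sqrt{193}}{- \frac{3635}{6}} = 2 i \sqrt{193} \left(- \frac{6}{3635}\right) = - \frac{12 i \sqrt{193}}{3635}$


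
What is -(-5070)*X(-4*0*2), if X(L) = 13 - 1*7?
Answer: 30420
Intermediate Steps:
X(L) = 6 (X(L) = 13 - 7 = 6)
-(-5070)*X(-4*0*2) = -(-5070)*6 = -39*(-780) = 30420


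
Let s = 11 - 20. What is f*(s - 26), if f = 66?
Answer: -2310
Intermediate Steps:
s = -9
f*(s - 26) = 66*(-9 - 26) = 66*(-35) = -2310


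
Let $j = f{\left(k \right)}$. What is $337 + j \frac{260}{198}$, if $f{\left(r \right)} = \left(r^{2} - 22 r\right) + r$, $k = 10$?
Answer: $\frac{1733}{9} \approx 192.56$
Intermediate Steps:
$f{\left(r \right)} = r^{2} - 21 r$
$j = -110$ ($j = 10 \left(-21 + 10\right) = 10 \left(-11\right) = -110$)
$337 + j \frac{260}{198} = 337 - 110 \cdot \frac{260}{198} = 337 - 110 \cdot 260 \cdot \frac{1}{198} = 337 - \frac{1300}{9} = \frac{1733}{9}$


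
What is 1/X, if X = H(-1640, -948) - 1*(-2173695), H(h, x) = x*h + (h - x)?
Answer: 1/3727723 ≈ 2.6826e-7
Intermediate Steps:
H(h, x) = h - x + h*x (H(h, x) = h*x + (h - x) = h - x + h*x)
X = 3727723 (X = (-1640 - 1*(-948) - 1640*(-948)) - 1*(-2173695) = (-1640 + 948 + 1554720) + 2173695 = 1554028 + 2173695 = 3727723)
1/X = 1/3727723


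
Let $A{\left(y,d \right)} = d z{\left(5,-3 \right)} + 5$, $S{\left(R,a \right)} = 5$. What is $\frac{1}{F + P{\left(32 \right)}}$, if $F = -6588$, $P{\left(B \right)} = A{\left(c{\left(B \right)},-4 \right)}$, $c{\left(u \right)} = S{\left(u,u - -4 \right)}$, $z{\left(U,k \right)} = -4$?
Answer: $- \frac{1}{6567} \approx -0.00015228$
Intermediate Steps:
$c{\left(u \right)} = 5$
$A{\left(y,d \right)} = 5 - 4 d$ ($A{\left(y,d \right)} = d \left(-4\right) + 5 = - 4 d + 5 = 5 - 4 d$)
$P{\left(B \right)} = 21$ ($P{\left(B \right)} = 5 - -16 = 5 + 16 = 21$)
$\frac{1}{F + P{\left(32 \right)}} = \frac{1}{-6588 + 21} = \frac{1}{-6567} = - \frac{1}{6567}$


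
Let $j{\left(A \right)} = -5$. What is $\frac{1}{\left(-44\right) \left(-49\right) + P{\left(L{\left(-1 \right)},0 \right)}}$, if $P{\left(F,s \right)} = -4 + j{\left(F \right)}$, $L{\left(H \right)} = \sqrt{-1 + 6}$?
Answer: $\frac{1}{2147} \approx 0.00046577$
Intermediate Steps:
$L{\left(H \right)} = \sqrt{5}$
$P{\left(F,s \right)} = -9$ ($P{\left(F,s \right)} = -4 - 5 = -9$)
$\frac{1}{\left(-44\right) \left(-49\right) + P{\left(L{\left(-1 \right)},0 \right)}} = \frac{1}{\left(-44\right) \left(-49\right) - 9} = \frac{1}{2156 - 9} = \frac{1}{2147}$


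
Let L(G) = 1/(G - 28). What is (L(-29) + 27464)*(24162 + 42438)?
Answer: 34752923400/19 ≈ 1.8291e+9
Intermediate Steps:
L(G) = 1/(-28 + G)
(L(-29) + 27464)*(24162 + 42438) = (1/(-28 - 29) + 27464)*(24162 + 42438) = (1/(-57) + 27464)*66600 = (-1/57 + 27464)*66600 = (1565447/57)*66600 = 34752923400/19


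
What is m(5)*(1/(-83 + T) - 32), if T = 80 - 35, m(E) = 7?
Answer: -8519/38 ≈ -224.18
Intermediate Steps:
T = 45
m(5)*(1/(-83 + T) - 32) = 7*(1/(-83 + 45) - 32) = 7*(1/(-38) - 32) = 7*(-1/38 - 32) = 7*(-1217/38) = -8519/38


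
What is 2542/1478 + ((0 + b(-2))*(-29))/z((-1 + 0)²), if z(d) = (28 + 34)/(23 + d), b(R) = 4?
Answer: -989287/22909 ≈ -43.183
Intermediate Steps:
z(d) = 62/(23 + d)
2542/1478 + ((0 + b(-2))*(-29))/z((-1 + 0)²) = 2542/1478 + ((0 + 4)*(-29))/((62/(23 + (-1 + 0)²))) = 2542*(1/1478) + (4*(-29))/((62/(23 + (-1)²))) = 1271/739 - 116/(62/(23 + 1)) = 1271/739 - 116/(62/24) = 1271/739 - 116/(62*(1/24)) = 1271/739 - 116/31/12 = 1271/739 - 116*12/31 = 1271/739 - 1392/31 = -989287/22909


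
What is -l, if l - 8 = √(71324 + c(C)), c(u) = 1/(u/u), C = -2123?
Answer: -8 - 15*√317 ≈ -275.07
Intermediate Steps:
c(u) = 1 (c(u) = 1/1 = 1)
l = 8 + 15*√317 (l = 8 + √(71324 + 1) = 8 + √71325 = 8 + 15*√317 ≈ 275.07)
-l = -(8 + 15*√317) = -8 - 15*√317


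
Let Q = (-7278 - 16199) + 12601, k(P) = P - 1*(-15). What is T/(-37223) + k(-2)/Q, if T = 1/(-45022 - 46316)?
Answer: -22099177993/18488516845812 ≈ -0.0011953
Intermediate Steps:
k(P) = 15 + P (k(P) = P + 15 = 15 + P)
T = -1/91338 (T = 1/(-91338) = -1/91338 ≈ -1.0948e-5)
Q = -10876 (Q = -23477 + 12601 = -10876)
T/(-37223) + k(-2)/Q = -1/91338/(-37223) + (15 - 2)/(-10876) = -1/91338*(-1/37223) + 13*(-1/10876) = 1/3399874374 - 13/10876 = -22099177993/18488516845812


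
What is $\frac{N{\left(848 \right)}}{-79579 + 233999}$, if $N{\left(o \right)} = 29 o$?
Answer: $\frac{6148}{38605} \approx 0.15925$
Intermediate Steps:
$\frac{N{\left(848 \right)}}{-79579 + 233999} = \frac{29 \cdot 848}{-79579 + 233999} = \frac{24592}{154420} = 24592 \cdot \frac{1}{154420} = \frac{6148}{38605}$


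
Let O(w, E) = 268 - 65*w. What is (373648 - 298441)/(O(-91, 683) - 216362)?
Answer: -75207/210179 ≈ -0.35782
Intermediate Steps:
O(w, E) = 268 - 65*w
(373648 - 298441)/(O(-91, 683) - 216362) = (373648 - 298441)/((268 - 65*(-91)) - 216362) = 75207/((268 + 5915) - 216362) = 75207/(6183 - 216362) = 75207/(-210179) = 75207*(-1/210179) = -75207/210179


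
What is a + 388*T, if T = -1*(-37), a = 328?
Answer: 14684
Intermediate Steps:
T = 37
a + 388*T = 328 + 388*37 = 328 + 14356 = 14684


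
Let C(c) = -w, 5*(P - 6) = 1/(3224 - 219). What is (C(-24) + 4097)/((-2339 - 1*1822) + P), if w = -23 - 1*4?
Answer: -30981550/31214437 ≈ -0.99254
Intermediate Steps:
P = 90151/15025 (P = 6 + 1/(5*(3224 - 219)) = 6 + (⅕)/3005 = 6 + (⅕)*(1/3005) = 6 + 1/15025 = 90151/15025 ≈ 6.0001)
w = -27 (w = -23 - 4 = -27)
C(c) = 27 (C(c) = -1*(-27) = 27)
(C(-24) + 4097)/((-2339 - 1*1822) + P) = (27 + 4097)/((-2339 - 1*1822) + 90151/15025) = 4124/((-2339 - 1822) + 90151/15025) = 4124/(-4161 + 90151/15025) = 4124/(-62428874/15025) = 4124*(-15025/62428874) = -30981550/31214437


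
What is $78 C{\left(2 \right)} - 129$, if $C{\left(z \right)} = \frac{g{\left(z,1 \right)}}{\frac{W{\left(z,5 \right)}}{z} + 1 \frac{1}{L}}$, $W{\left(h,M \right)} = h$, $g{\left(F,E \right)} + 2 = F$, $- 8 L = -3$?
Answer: $-129$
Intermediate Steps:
$L = \frac{3}{8}$ ($L = \left(- \frac{1}{8}\right) \left(-3\right) = \frac{3}{8} \approx 0.375$)
$g{\left(F,E \right)} = -2 + F$
$C{\left(z \right)} = - \frac{6}{11} + \frac{3 z}{11}$ ($C{\left(z \right)} = \frac{-2 + z}{\frac{z}{z} + 1 \frac{1}{\frac{3}{8}}} = \frac{-2 + z}{1 + 1 \cdot \frac{8}{3}} = \frac{-2 + z}{1 + \frac{8}{3}} = \frac{-2 + z}{\frac{11}{3}} = \left(-2 + z\right) \frac{3}{11} = - \frac{6}{11} + \frac{3 z}{11}$)
$78 C{\left(2 \right)} - 129 = 78 \left(- \frac{6}{11} + \frac{3}{11} \cdot 2\right) - 129 = 78 \left(- \frac{6}{11} + \frac{6}{11}\right) - 129 = 78 \cdot 0 - 129 = 0 - 129 = -129$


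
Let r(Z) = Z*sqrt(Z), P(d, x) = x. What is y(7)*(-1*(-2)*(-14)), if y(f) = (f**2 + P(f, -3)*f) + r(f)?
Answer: -784 - 196*sqrt(7) ≈ -1302.6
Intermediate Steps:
r(Z) = Z**(3/2)
y(f) = f**2 + f**(3/2) - 3*f (y(f) = (f**2 - 3*f) + f**(3/2) = f**2 + f**(3/2) - 3*f)
y(7)*(-1*(-2)*(-14)) = (7**2 + 7**(3/2) - 3*7)*(-1*(-2)*(-14)) = (49 + 7*sqrt(7) - 21)*(2*(-14)) = (28 + 7*sqrt(7))*(-28) = -784 - 196*sqrt(7)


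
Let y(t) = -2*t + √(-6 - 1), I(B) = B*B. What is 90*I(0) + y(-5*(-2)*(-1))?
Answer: 20 + I*√7 ≈ 20.0 + 2.6458*I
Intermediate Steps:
I(B) = B²
y(t) = -2*t + I*√7 (y(t) = -2*t + √(-7) = -2*t + I*√7)
90*I(0) + y(-5*(-2)*(-1)) = 90*0² + (-2*(-5*(-2))*(-1) + I*√7) = 90*0 + (-20*(-1) + I*√7) = 0 + (-2*(-10) + I*√7) = 0 + (20 + I*√7) = 20 + I*√7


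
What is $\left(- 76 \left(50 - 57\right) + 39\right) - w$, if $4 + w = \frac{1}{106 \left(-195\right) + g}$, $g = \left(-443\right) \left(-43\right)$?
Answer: $\frac{932076}{1621} \approx 575.0$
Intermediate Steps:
$g = 19049$
$w = - \frac{6485}{1621}$ ($w = -4 + \frac{1}{106 \left(-195\right) + 19049} = -4 + \frac{1}{-20670 + 19049} = -4 + \frac{1}{-1621} = -4 - \frac{1}{1621} = - \frac{6485}{1621} \approx -4.0006$)
$\left(- 76 \left(50 - 57\right) + 39\right) - w = \left(- 76 \left(50 - 57\right) + 39\right) - - \frac{6485}{1621} = \left(- 76 \left(50 - 57\right) + 39\right) + \frac{6485}{1621} = \left(\left(-76\right) \left(-7\right) + 39\right) + \frac{6485}{1621} = \left(532 + 39\right) + \frac{6485}{1621} = 571 + \frac{6485}{1621} = \frac{932076}{1621}$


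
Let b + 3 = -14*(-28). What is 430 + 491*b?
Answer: 191429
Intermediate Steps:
b = 389 (b = -3 - 14*(-28) = -3 + 392 = 389)
430 + 491*b = 430 + 491*389 = 430 + 190999 = 191429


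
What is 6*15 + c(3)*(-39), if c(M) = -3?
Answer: 207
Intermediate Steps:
6*15 + c(3)*(-39) = 6*15 - 3*(-39) = 90 + 117 = 207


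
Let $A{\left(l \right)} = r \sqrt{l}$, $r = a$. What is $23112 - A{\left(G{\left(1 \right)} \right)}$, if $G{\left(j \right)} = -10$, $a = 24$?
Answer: $23112 - 24 i \sqrt{10} \approx 23112.0 - 75.895 i$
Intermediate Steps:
$r = 24$
$A{\left(l \right)} = 24 \sqrt{l}$
$23112 - A{\left(G{\left(1 \right)} \right)} = 23112 - 24 \sqrt{-10} = 23112 - 24 i \sqrt{10}$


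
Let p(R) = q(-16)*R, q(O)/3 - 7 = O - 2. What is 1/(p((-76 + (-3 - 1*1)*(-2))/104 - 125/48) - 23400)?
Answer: -208/4844837 ≈ -4.2932e-5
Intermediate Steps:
q(O) = 15 + 3*O (q(O) = 21 + 3*(O - 2) = 21 + 3*(-2 + O) = 21 + (-6 + 3*O) = 15 + 3*O)
p(R) = -33*R (p(R) = (15 + 3*(-16))*R = (15 - 48)*R = -33*R)
1/(p((-76 + (-3 - 1*1)*(-2))/104 - 125/48) - 23400) = 1/(-33*((-76 + (-3 - 1*1)*(-2))/104 - 125/48) - 23400) = 1/(-33*((-76 + (-3 - 1)*(-2))*(1/104) - 125*1/48) - 23400) = 1/(-33*((-76 - 4*(-2))*(1/104) - 125/48) - 23400) = 1/(-33*((-76 + 8)*(1/104) - 125/48) - 23400) = 1/(-33*(-68*1/104 - 125/48) - 23400) = 1/(-33*(-17/26 - 125/48) - 23400) = 1/(-33*(-2033/624) - 23400) = 1/(22363/208 - 23400) = 1/(-4844837/208) = -208/4844837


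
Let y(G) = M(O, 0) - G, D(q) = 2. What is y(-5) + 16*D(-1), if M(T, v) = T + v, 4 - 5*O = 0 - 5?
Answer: 194/5 ≈ 38.800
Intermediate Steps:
O = 9/5 (O = ⅘ - (0 - 5)/5 = ⅘ - ⅕*(-5) = ⅘ + 1 = 9/5 ≈ 1.8000)
y(G) = 9/5 - G (y(G) = (9/5 + 0) - G = 9/5 - G)
y(-5) + 16*D(-1) = (9/5 - 1*(-5)) + 16*2 = (9/5 + 5) + 32 = 34/5 + 32 = 194/5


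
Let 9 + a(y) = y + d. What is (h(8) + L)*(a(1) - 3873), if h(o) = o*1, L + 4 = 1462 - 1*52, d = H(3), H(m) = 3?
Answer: -5483492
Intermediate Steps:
d = 3
L = 1406 (L = -4 + (1462 - 1*52) = -4 + (1462 - 52) = -4 + 1410 = 1406)
a(y) = -6 + y (a(y) = -9 + (y + 3) = -9 + (3 + y) = -6 + y)
h(o) = o
(h(8) + L)*(a(1) - 3873) = (8 + 1406)*((-6 + 1) - 3873) = 1414*(-5 - 3873) = 1414*(-3878) = -5483492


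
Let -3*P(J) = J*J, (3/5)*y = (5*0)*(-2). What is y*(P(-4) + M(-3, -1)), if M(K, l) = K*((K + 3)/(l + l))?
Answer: 0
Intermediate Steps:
y = 0 (y = 5*((5*0)*(-2))/3 = 5*(0*(-2))/3 = (5/3)*0 = 0)
P(J) = -J**2/3 (P(J) = -J*J/3 = -J**2/3)
M(K, l) = K*(3 + K)/(2*l) (M(K, l) = K*((3 + K)/((2*l))) = K*((3 + K)*(1/(2*l))) = K*((3 + K)/(2*l)) = K*(3 + K)/(2*l))
y*(P(-4) + M(-3, -1)) = 0*(-1/3*(-4)**2 + (1/2)*(-3)*(3 - 3)/(-1)) = 0*(-1/3*16 + (1/2)*(-3)*(-1)*0) = 0*(-16/3 + 0) = 0*(-16/3) = 0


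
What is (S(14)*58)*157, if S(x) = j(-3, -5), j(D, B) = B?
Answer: -45530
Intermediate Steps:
S(x) = -5
(S(14)*58)*157 = -5*58*157 = -290*157 = -45530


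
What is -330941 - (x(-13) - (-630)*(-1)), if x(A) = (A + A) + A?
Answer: -330272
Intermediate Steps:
x(A) = 3*A (x(A) = 2*A + A = 3*A)
-330941 - (x(-13) - (-630)*(-1)) = -330941 - (3*(-13) - (-630)*(-1)) = -330941 - (-39 - 70*9) = -330941 - (-39 - 630) = -330941 - 1*(-669) = -330941 + 669 = -330272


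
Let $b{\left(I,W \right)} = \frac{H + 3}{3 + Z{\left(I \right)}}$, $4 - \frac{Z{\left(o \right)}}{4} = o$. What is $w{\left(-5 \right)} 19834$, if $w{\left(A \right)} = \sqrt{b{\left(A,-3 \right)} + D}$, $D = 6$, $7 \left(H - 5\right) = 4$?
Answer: $\frac{19834 \sqrt{51506}}{91} \approx 49465.0$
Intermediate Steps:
$H = \frac{39}{7}$ ($H = 5 + \frac{1}{7} \cdot 4 = 5 + \frac{4}{7} = \frac{39}{7} \approx 5.5714$)
$Z{\left(o \right)} = 16 - 4 o$
$b{\left(I,W \right)} = \frac{60}{7 \left(19 - 4 I\right)}$ ($b{\left(I,W \right)} = \frac{\frac{39}{7} + 3}{3 - \left(-16 + 4 I\right)} = \frac{60}{7 \left(19 - 4 I\right)}$)
$w{\left(A \right)} = \sqrt{6 - \frac{60}{-133 + 28 A}}$ ($w{\left(A \right)} = \sqrt{- \frac{60}{-133 + 28 A} + 6} = \sqrt{6 - \frac{60}{-133 + 28 A}}$)
$w{\left(-5 \right)} 19834 = \frac{\sqrt{42} \sqrt{\frac{-143 + 28 \left(-5\right)}{-19 + 4 \left(-5\right)}}}{7} \cdot 19834 = \frac{\sqrt{42} \sqrt{\frac{-143 - 140}{-19 - 20}}}{7} \cdot 19834 = \frac{\sqrt{42} \sqrt{\frac{1}{-39} \left(-283\right)}}{7} \cdot 19834 = \frac{\sqrt{42} \sqrt{\left(- \frac{1}{39}\right) \left(-283\right)}}{7} \cdot 19834 = \frac{\sqrt{42} \sqrt{\frac{283}{39}}}{7} \cdot 19834 = \frac{\sqrt{42} \frac{\sqrt{11037}}{39}}{7} \cdot 19834 = \frac{\sqrt{51506}}{91} \cdot 19834 = \frac{19834 \sqrt{51506}}{91}$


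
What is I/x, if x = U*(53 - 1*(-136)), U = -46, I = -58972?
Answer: 1282/189 ≈ 6.7831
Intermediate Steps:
x = -8694 (x = -46*(53 - 1*(-136)) = -46*(53 + 136) = -46*189 = -8694)
I/x = -58972/(-8694) = -58972*(-1/8694) = 1282/189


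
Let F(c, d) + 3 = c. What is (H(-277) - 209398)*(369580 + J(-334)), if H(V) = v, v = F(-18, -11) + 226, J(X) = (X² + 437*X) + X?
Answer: -70047020892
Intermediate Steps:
J(X) = X² + 438*X
F(c, d) = -3 + c
v = 205 (v = (-3 - 18) + 226 = -21 + 226 = 205)
H(V) = 205
(H(-277) - 209398)*(369580 + J(-334)) = (205 - 209398)*(369580 - 334*(438 - 334)) = -209193*(369580 - 334*104) = -209193*(369580 - 34736) = -209193*334844 = -70047020892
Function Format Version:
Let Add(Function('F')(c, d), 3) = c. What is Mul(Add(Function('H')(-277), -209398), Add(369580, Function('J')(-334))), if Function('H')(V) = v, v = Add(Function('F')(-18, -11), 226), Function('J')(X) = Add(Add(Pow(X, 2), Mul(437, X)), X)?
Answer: -70047020892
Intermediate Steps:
Function('J')(X) = Add(Pow(X, 2), Mul(438, X))
Function('F')(c, d) = Add(-3, c)
v = 205 (v = Add(Add(-3, -18), 226) = Add(-21, 226) = 205)
Function('H')(V) = 205
Mul(Add(Function('H')(-277), -209398), Add(369580, Function('J')(-334))) = Mul(Add(205, -209398), Add(369580, Mul(-334, Add(438, -334)))) = Mul(-209193, Add(369580, Mul(-334, 104))) = Mul(-209193, Add(369580, -34736)) = Mul(-209193, 334844) = -70047020892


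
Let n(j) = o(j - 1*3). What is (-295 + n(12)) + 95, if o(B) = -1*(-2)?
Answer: -198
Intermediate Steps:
o(B) = 2
n(j) = 2
(-295 + n(12)) + 95 = (-295 + 2) + 95 = -293 + 95 = -198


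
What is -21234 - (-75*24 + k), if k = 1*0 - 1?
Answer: -19433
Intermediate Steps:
k = -1 (k = 0 - 1 = -1)
-21234 - (-75*24 + k) = -21234 - (-75*24 - 1) = -21234 - (-1800 - 1) = -21234 - 1*(-1801) = -21234 + 1801 = -19433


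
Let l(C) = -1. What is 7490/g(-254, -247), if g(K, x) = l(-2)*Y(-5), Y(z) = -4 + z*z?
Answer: -1070/3 ≈ -356.67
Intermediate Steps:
Y(z) = -4 + z**2
g(K, x) = -21 (g(K, x) = -(-4 + (-5)**2) = -(-4 + 25) = -1*21 = -21)
7490/g(-254, -247) = 7490/(-21) = 7490*(-1/21) = -1070/3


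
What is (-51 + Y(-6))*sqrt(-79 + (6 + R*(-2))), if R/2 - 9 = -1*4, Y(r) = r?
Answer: -57*I*sqrt(93) ≈ -549.69*I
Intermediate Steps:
R = 10 (R = 18 + 2*(-1*4) = 18 + 2*(-4) = 18 - 8 = 10)
(-51 + Y(-6))*sqrt(-79 + (6 + R*(-2))) = (-51 - 6)*sqrt(-79 + (6 + 10*(-2))) = -57*sqrt(-79 + (6 - 20)) = -57*sqrt(-79 - 14) = -57*I*sqrt(93)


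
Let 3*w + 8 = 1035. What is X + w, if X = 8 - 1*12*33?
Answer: -137/3 ≈ -45.667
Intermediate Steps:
w = 1027/3 (w = -8/3 + (1/3)*1035 = -8/3 + 345 = 1027/3 ≈ 342.33)
X = -388 (X = 8 - 12*33 = 8 - 396 = -388)
X + w = -388 + 1027/3 = -137/3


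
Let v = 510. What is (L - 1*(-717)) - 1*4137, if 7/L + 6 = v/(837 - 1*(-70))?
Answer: -16873789/4932 ≈ -3421.3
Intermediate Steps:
L = -6349/4932 (L = 7/(-6 + 510/(837 - 1*(-70))) = 7/(-6 + 510/(837 + 70)) = 7/(-6 + 510/907) = 7/(-4932/907) = 7*(-907/4932) = -6349/4932 ≈ -1.2873)
(L - 1*(-717)) - 1*4137 = (-6349/4932 - 1*(-717)) - 1*4137 = (-6349/4932 + 717) - 4137 = 3529895/4932 - 4137 = -16873789/4932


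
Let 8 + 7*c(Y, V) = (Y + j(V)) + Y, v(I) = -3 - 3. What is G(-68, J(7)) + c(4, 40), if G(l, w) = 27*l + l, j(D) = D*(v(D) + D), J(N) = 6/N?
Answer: -11968/7 ≈ -1709.7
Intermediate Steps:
v(I) = -6
j(D) = D*(-6 + D)
G(l, w) = 28*l
c(Y, V) = -8/7 + 2*Y/7 + V*(-6 + V)/7 (c(Y, V) = -8/7 + ((Y + V*(-6 + V)) + Y)/7 = -8/7 + (2*Y + V*(-6 + V))/7 = -8/7 + (2*Y/7 + V*(-6 + V)/7) = -8/7 + 2*Y/7 + V*(-6 + V)/7)
G(-68, J(7)) + c(4, 40) = 28*(-68) + (-8/7 + (2/7)*4 + (⅐)*40*(-6 + 40)) = -1904 + (-8/7 + 8/7 + (⅐)*40*34) = -1904 + (-8/7 + 8/7 + 1360/7) = -1904 + 1360/7 = -11968/7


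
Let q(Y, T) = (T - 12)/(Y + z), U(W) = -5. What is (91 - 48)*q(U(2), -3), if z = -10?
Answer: 43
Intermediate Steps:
q(Y, T) = (-12 + T)/(-10 + Y) (q(Y, T) = (T - 12)/(Y - 10) = (-12 + T)/(-10 + Y))
(91 - 48)*q(U(2), -3) = (91 - 48)*((-12 - 3)/(-10 - 5)) = 43*(-15/(-15)) = 43*(-1/15*(-15)) = 43*1 = 43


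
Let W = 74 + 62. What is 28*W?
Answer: 3808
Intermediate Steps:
W = 136
28*W = 28*136 = 3808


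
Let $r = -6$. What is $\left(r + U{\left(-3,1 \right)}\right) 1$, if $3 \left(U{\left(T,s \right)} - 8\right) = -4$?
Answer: $\frac{2}{3} \approx 0.66667$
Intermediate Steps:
$U{\left(T,s \right)} = \frac{20}{3}$ ($U{\left(T,s \right)} = 8 + \frac{1}{3} \left(-4\right) = 8 - \frac{4}{3} = \frac{20}{3}$)
$\left(r + U{\left(-3,1 \right)}\right) 1 = \left(-6 + \frac{20}{3}\right) 1 = \frac{2}{3} \cdot 1 = \frac{2}{3}$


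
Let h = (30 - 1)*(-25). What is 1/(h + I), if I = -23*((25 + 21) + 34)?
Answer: -1/2565 ≈ -0.00038986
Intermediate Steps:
I = -1840 (I = -23*(46 + 34) = -23*80 = -1840)
h = -725 (h = 29*(-25) = -725)
1/(h + I) = 1/(-725 - 1840) = 1/(-2565) = -1/2565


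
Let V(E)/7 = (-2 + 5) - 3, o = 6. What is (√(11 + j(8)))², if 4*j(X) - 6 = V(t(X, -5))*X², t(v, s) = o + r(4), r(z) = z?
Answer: 25/2 ≈ 12.500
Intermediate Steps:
t(v, s) = 10 (t(v, s) = 6 + 4 = 10)
V(E) = 0 (V(E) = 7*((-2 + 5) - 3) = 7*(3 - 3) = 7*0 = 0)
j(X) = 3/2 (j(X) = 3/2 + (0*X²)/4 = 3/2 + (¼)*0 = 3/2 + 0 = 3/2)
(√(11 + j(8)))² = (√(11 + 3/2))² = (√(25/2))² = (5*√2/2)² = 25/2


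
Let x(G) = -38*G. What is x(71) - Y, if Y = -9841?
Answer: 7143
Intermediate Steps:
x(71) - Y = -38*71 - 1*(-9841) = -2698 + 9841 = 7143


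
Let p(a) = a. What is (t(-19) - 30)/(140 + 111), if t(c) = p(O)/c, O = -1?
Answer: -569/4769 ≈ -0.11931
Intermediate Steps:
t(c) = -1/c
(t(-19) - 30)/(140 + 111) = (-1/(-19) - 30)/(140 + 111) = (-1*(-1/19) - 30)/251 = (1/19 - 30)*(1/251) = -569/19*1/251 = -569/4769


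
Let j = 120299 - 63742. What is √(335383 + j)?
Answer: 2*√97985 ≈ 626.05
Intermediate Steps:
j = 56557
√(335383 + j) = √(335383 + 56557) = √391940 = 2*√97985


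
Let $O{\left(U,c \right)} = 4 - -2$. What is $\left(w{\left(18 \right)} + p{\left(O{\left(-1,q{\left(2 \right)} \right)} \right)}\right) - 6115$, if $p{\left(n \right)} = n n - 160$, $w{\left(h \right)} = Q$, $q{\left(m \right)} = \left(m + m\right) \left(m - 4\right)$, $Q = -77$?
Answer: $-6316$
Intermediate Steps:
$q{\left(m \right)} = 2 m \left(-4 + m\right)$
$w{\left(h \right)} = -77$
$O{\left(U,c \right)} = 6$ ($O{\left(U,c \right)} = 4 + 2 = 6$)
$p{\left(n \right)} = -160 + n^{2}$ ($p{\left(n \right)} = n^{2} - 160 = -160 + n^{2}$)
$\left(w{\left(18 \right)} + p{\left(O{\left(-1,q{\left(2 \right)} \right)} \right)}\right) - 6115 = \left(-77 - \left(160 - 6^{2}\right)\right) - 6115 = \left(-77 + \left(-160 + 36\right)\right) - 6115 = \left(-77 - 124\right) - 6115 = -201 - 6115 = -6316$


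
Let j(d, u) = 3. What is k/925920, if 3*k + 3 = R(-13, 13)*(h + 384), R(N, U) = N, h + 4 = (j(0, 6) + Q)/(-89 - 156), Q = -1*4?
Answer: -151381/85068900 ≈ -0.0017795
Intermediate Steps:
Q = -4
h = -979/245 (h = -4 + (3 - 4)/(-89 - 156) = -4 - 1/(-245) = -4 - 1*(-1/245) = -4 + 1/245 = -979/245 ≈ -3.9959)
k = -1211048/735 (k = -1 + (-13*(-979/245 + 384))/3 = -1 + (-13*93101/245)/3 = -1 + (⅓)*(-1210313/245) = -1 - 1210313/735 = -1211048/735 ≈ -1647.7)
k/925920 = -1211048/735/925920 = -1211048/735*1/925920 = -151381/85068900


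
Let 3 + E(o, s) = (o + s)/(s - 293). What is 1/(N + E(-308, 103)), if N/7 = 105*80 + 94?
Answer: 38/2259331 ≈ 1.6819e-5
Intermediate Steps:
N = 59458 (N = 7*(105*80 + 94) = 7*(8400 + 94) = 7*8494 = 59458)
E(o, s) = -3 + (o + s)/(-293 + s) (E(o, s) = -3 + (o + s)/(s - 293) = -3 + (o + s)/(-293 + s))
1/(N + E(-308, 103)) = 1/(59458 + (879 - 308 - 2*103)/(-293 + 103)) = 1/(59458 + (879 - 308 - 206)/(-190)) = 1/(59458 - 1/190*365) = 1/(59458 - 73/38) = 1/(2259331/38) = 38/2259331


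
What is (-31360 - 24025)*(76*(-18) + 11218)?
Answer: -545542250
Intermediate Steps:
(-31360 - 24025)*(76*(-18) + 11218) = -55385*(-1368 + 11218) = -55385*9850 = -545542250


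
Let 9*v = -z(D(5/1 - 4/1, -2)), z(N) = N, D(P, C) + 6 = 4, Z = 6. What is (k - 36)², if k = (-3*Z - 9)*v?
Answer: 1764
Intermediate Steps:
D(P, C) = -2 (D(P, C) = -6 + 4 = -2)
v = 2/9 (v = (-1*(-2))/9 = (⅑)*2 = 2/9 ≈ 0.22222)
k = -6 (k = (-3*6 - 9)*(2/9) = (-18 - 9)*(2/9) = -27*2/9 = -6)
(k - 36)² = (-6 - 36)² = (-42)² = 1764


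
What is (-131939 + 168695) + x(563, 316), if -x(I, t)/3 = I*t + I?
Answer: -498657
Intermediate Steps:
x(I, t) = -3*I - 3*I*t (x(I, t) = -3*(I*t + I) = -3*(I + I*t) = -3*I - 3*I*t)
(-131939 + 168695) + x(563, 316) = (-131939 + 168695) - 3*563*(1 + 316) = 36756 - 3*563*317 = 36756 - 535413 = -498657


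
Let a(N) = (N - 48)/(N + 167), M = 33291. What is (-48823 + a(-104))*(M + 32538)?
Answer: -67496689943/21 ≈ -3.2141e+9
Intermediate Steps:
a(N) = (-48 + N)/(167 + N)
(-48823 + a(-104))*(M + 32538) = (-48823 + (-48 - 104)/(167 - 104))*(33291 + 32538) = (-48823 - 152/63)*65829 = -3076001/63*65829 = -67496689943/21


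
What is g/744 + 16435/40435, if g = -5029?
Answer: -38223995/6016728 ≈ -6.3530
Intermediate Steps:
g/744 + 16435/40435 = -5029/744 + 16435/40435 = -5029*1/744 + 16435*(1/40435) = -5029/744 + 3287/8087 = -38223995/6016728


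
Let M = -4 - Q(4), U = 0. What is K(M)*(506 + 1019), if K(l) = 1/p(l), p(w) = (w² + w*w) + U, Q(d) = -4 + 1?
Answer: 1525/2 ≈ 762.50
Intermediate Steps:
Q(d) = -3
p(w) = 2*w² (p(w) = (w² + w*w) + 0 = (w² + w²) + 0 = 2*w² + 0 = 2*w²)
M = -1 (M = -4 - 1*(-3) = -4 + 3 = -1)
K(l) = 1/(2*l²)
K(M)*(506 + 1019) = ((½)/(-1)²)*(506 + 1019) = ((½)*1)*1525 = (½)*1525 = 1525/2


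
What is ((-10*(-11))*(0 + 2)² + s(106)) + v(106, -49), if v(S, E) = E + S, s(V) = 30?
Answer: 527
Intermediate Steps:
((-10*(-11))*(0 + 2)² + s(106)) + v(106, -49) = ((-10*(-11))*(0 + 2)² + 30) + (-49 + 106) = (110*2² + 30) + 57 = (110*4 + 30) + 57 = (440 + 30) + 57 = 470 + 57 = 527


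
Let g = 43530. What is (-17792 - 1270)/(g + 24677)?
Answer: -19062/68207 ≈ -0.27947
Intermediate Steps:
(-17792 - 1270)/(g + 24677) = (-17792 - 1270)/(43530 + 24677) = -19062/68207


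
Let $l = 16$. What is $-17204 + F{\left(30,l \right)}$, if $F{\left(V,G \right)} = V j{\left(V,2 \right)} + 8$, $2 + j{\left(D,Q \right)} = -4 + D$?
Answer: $-16476$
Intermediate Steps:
$j{\left(D,Q \right)} = -6 + D$ ($j{\left(D,Q \right)} = -2 + \left(-4 + D\right) = -6 + D$)
$F{\left(V,G \right)} = 8 + V \left(-6 + V\right)$ ($F{\left(V,G \right)} = V \left(-6 + V\right) + 8 = 8 + V \left(-6 + V\right)$)
$-17204 + F{\left(30,l \right)} = -17204 + \left(8 + 30 \left(-6 + 30\right)\right) = -17204 + \left(8 + 30 \cdot 24\right) = -17204 + \left(8 + 720\right) = -17204 + 728 = -16476$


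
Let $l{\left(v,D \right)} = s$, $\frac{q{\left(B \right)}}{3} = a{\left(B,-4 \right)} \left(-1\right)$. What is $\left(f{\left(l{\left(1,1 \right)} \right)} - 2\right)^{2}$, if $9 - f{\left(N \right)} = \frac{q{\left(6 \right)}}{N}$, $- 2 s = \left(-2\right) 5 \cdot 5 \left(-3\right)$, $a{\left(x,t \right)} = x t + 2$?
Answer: $\frac{38809}{625} \approx 62.094$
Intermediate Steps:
$a{\left(x,t \right)} = 2 + t x$ ($a{\left(x,t \right)} = t x + 2 = 2 + t x$)
$q{\left(B \right)} = -6 + 12 B$ ($q{\left(B \right)} = 3 \left(2 - 4 B\right) \left(-1\right) = 3 \left(-2 + 4 B\right) = -6 + 12 B$)
$s = -75$ ($s = - \frac{\left(-2\right) 5 \cdot 5 \left(-3\right)}{2} = - \frac{\left(-10\right) 5 \left(-3\right)}{2} = - \frac{\left(-50\right) \left(-3\right)}{2} = \left(- \frac{1}{2}\right) 150 = -75$)
$l{\left(v,D \right)} = -75$
$f{\left(N \right)} = 9 - \frac{66}{N}$ ($f{\left(N \right)} = 9 - \frac{-6 + 12 \cdot 6}{N} = 9 - \frac{-6 + 72}{N} = 9 - \frac{66}{N}$)
$\left(f{\left(l{\left(1,1 \right)} \right)} - 2\right)^{2} = \left(\left(9 - \frac{66}{-75}\right) - 2\right)^{2} = \left(\left(9 - - \frac{22}{25}\right) - 2\right)^{2} = \left(\left(9 + \frac{22}{25}\right) - 2\right)^{2} = \left(\frac{247}{25} - 2\right)^{2} = \left(\frac{197}{25}\right)^{2} = \frac{38809}{625}$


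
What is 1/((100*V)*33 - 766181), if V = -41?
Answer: -1/901481 ≈ -1.1093e-6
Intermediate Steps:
1/((100*V)*33 - 766181) = 1/((100*(-41))*33 - 766181) = 1/(-4100*33 - 766181) = 1/(-135300 - 766181) = 1/(-901481) = -1/901481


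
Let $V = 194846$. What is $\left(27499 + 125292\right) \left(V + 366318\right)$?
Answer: $85740808724$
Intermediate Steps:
$\left(27499 + 125292\right) \left(V + 366318\right) = \left(27499 + 125292\right) \left(194846 + 366318\right) = 152791 \cdot 561164 = 85740808724$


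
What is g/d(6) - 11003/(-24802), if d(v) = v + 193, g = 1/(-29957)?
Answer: 65593732527/147855709286 ≈ 0.44363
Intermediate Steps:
g = -1/29957 ≈ -3.3381e-5
d(v) = 193 + v
g/d(6) - 11003/(-24802) = -1/(29957*(193 + 6)) - 11003/(-24802) = -1/29957/199 - 11003*(-1/24802) = -1/29957*1/199 + 11003/24802 = -1/5961443 + 11003/24802 = 65593732527/147855709286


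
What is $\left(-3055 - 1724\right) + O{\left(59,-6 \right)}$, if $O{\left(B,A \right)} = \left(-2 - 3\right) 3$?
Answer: $-4794$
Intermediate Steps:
$O{\left(B,A \right)} = -15$ ($O{\left(B,A \right)} = \left(-5\right) 3 = -15$)
$\left(-3055 - 1724\right) + O{\left(59,-6 \right)} = \left(-3055 - 1724\right) - 15 = -4779 - 15 = -4794$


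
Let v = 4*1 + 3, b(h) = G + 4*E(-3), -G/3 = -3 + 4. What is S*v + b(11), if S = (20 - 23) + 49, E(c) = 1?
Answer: 323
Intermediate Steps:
G = -3 (G = -3*(-3 + 4) = -3*1 = -3)
b(h) = 1 (b(h) = -3 + 4*1 = -3 + 4 = 1)
S = 46 (S = -3 + 49 = 46)
v = 7 (v = 4 + 3 = 7)
S*v + b(11) = 46*7 + 1 = 322 + 1 = 323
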